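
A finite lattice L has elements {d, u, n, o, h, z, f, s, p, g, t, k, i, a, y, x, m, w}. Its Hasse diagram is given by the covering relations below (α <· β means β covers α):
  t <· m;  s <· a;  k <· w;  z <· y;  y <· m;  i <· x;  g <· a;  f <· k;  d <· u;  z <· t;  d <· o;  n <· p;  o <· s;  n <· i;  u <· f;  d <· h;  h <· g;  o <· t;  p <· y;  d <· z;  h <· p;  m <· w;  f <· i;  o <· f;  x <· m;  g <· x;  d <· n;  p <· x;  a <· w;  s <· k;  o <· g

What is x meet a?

Common lower bounds of {x, a}: d, g, h, o.
The greatest among these is g.

g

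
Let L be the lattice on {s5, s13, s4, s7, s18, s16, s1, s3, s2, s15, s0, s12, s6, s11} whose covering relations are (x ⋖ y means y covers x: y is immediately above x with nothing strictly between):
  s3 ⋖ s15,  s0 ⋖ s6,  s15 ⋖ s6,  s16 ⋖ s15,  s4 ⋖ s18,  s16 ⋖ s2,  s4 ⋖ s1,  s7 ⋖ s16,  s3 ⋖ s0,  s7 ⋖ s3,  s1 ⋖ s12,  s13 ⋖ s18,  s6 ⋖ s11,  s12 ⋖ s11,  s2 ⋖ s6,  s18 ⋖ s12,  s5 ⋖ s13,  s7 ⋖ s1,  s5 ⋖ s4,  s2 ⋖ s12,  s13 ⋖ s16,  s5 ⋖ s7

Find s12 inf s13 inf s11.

Common lower bounds of {s12, s13, s11}: s13, s5.
The greatest among these is s13.

s13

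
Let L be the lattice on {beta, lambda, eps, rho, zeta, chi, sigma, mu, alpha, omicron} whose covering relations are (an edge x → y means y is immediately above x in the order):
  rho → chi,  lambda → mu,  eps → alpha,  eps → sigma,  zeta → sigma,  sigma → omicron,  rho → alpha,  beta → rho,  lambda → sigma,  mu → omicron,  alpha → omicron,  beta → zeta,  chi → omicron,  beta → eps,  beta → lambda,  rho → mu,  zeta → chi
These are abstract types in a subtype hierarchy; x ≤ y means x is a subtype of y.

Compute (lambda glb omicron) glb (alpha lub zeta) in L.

lambda ∧ omicron = lambda
alpha ∨ zeta = omicron
lambda ∧ omicron = lambda

lambda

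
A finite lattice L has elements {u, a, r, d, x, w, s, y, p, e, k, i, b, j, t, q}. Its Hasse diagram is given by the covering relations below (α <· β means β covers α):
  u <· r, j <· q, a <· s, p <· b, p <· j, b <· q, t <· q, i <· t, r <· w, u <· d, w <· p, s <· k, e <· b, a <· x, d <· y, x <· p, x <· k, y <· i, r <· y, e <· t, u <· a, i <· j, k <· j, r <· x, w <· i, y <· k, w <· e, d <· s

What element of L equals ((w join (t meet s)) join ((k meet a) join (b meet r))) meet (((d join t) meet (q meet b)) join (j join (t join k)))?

t ∧ s = d
w ∨ d = i
k ∧ a = a
b ∧ r = r
a ∨ r = x
i ∨ x = j
d ∨ t = t
q ∧ b = b
t ∧ b = e
t ∨ k = q
j ∨ q = q
e ∨ q = q
j ∧ q = j

j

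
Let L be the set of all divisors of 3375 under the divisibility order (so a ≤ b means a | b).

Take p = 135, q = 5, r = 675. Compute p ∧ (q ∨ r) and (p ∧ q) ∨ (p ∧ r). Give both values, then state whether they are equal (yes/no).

135; 135; yes

q ∨ r = 675, so p ∧ (q ∨ r) = 135 ∧ 675 = 135.
p ∧ q = 5 and p ∧ r = 135, so (p ∧ q) ∨ (p ∧ r) = 5 ∨ 135 = 135.
Equal: yes.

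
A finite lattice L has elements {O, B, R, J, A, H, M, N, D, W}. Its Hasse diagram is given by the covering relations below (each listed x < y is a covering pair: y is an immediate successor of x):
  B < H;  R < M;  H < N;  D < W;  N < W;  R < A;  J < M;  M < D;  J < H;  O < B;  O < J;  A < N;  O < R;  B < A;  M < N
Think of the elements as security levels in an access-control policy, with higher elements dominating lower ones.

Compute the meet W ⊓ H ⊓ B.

B

Common lower bounds of {W, H, B}: B, O.
The greatest among these is B.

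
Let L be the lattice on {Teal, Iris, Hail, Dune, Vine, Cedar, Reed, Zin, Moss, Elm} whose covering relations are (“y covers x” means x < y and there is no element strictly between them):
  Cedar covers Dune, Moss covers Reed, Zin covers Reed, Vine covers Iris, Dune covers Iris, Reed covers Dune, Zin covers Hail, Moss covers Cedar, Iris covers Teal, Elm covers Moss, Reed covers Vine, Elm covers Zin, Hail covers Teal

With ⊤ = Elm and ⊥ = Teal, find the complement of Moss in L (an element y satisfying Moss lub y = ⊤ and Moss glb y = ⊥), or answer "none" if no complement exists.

Need y with Moss ∨ y = Elm and Moss ∧ y = Teal.
Checking each element gives: Hail.

Hail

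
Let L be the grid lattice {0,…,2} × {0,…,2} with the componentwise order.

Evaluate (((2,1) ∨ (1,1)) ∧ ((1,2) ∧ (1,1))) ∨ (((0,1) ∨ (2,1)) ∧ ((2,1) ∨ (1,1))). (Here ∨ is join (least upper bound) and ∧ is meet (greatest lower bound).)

(2,1)

(2,1) ∨ (1,1) = (2,1)
(1,2) ∧ (1,1) = (1,1)
(2,1) ∧ (1,1) = (1,1)
(0,1) ∨ (2,1) = (2,1)
(2,1) ∨ (1,1) = (2,1)
(2,1) ∧ (2,1) = (2,1)
(1,1) ∨ (2,1) = (2,1)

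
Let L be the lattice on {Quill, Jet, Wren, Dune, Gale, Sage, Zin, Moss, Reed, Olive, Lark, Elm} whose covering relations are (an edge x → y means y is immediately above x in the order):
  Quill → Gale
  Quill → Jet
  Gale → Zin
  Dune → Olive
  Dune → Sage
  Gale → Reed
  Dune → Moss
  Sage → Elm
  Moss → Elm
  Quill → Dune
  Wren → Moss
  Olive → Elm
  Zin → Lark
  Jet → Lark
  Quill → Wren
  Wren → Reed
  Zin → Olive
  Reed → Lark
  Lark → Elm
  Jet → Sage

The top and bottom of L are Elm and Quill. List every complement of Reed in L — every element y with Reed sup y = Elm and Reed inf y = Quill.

Dune, Sage

Need y with Reed ∨ y = Elm and Reed ∧ y = Quill.
Checking each element gives: Dune, Sage.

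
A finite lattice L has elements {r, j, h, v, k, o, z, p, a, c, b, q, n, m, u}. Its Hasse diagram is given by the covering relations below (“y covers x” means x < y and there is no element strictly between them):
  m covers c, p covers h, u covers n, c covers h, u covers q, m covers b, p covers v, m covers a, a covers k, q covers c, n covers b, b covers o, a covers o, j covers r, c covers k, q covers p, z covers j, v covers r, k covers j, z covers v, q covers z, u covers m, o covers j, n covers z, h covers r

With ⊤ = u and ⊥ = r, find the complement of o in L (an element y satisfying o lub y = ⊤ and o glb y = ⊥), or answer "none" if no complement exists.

Need y with o ∨ y = u and o ∧ y = r.
Checking each element gives: p.

p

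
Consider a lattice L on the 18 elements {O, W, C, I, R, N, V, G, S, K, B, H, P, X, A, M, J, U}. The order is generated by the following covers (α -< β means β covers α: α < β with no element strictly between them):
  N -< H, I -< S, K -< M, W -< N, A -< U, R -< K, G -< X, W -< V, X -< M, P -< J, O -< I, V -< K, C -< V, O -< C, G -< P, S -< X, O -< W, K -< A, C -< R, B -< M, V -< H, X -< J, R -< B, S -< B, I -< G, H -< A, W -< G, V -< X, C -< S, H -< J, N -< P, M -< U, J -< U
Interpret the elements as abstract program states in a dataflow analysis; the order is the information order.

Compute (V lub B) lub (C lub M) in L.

M

V ∨ B = M
C ∨ M = M
M ∨ M = M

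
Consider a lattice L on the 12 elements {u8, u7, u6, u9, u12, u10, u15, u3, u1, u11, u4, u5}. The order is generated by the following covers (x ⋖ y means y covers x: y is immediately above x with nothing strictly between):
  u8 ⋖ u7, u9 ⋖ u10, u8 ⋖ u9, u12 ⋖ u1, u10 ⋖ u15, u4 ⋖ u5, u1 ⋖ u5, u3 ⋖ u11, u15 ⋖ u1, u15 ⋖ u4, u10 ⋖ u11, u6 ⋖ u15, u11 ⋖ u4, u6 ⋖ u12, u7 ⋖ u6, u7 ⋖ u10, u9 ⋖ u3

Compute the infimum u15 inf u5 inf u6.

Common lower bounds of {u15, u5, u6}: u6, u7, u8.
The greatest among these is u6.

u6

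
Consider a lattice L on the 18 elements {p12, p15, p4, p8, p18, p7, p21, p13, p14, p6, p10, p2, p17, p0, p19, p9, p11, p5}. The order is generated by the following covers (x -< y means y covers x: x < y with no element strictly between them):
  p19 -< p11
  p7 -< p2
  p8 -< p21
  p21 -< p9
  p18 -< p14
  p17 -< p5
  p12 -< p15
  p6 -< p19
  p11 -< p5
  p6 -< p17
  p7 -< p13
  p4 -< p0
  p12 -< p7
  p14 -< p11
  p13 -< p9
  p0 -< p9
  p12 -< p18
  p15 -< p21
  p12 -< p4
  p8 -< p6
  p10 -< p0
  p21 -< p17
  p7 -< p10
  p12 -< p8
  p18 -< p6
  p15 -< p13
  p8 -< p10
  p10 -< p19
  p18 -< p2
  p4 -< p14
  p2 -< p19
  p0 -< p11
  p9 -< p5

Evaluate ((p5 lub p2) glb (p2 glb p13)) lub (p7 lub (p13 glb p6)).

p5 ∨ p2 = p5
p2 ∧ p13 = p7
p5 ∧ p7 = p7
p13 ∧ p6 = p12
p7 ∨ p12 = p7
p7 ∨ p7 = p7

p7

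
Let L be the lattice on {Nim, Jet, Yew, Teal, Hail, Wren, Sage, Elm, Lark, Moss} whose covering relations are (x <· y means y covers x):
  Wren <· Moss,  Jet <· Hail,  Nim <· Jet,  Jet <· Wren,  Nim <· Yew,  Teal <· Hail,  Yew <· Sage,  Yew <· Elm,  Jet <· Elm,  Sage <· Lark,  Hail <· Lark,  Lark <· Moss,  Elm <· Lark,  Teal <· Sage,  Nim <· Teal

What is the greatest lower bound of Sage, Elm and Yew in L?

Yew

Common lower bounds of {Sage, Elm, Yew}: Nim, Yew.
The greatest among these is Yew.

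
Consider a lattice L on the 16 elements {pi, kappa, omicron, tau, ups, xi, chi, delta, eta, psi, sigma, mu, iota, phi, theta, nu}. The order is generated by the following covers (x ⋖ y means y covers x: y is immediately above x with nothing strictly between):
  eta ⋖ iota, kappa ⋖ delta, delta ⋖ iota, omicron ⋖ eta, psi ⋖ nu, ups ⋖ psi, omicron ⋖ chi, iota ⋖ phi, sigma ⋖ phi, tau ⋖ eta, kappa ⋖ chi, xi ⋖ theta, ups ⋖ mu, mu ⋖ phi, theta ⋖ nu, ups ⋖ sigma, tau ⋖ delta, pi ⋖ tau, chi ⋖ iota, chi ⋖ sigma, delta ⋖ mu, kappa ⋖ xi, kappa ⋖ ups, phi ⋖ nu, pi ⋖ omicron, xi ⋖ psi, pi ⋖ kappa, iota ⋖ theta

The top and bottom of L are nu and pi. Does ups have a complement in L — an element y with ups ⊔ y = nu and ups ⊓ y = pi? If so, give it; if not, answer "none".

For every candidate y, either ups ∨ y ≠ nu or ups ∧ y ≠ pi; no complement exists.

none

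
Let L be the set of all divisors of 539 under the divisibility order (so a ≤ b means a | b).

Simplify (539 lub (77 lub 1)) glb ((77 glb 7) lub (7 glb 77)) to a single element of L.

77 ∨ 1 = 77
539 ∨ 77 = 539
77 ∧ 7 = 7
7 ∧ 77 = 7
7 ∨ 7 = 7
539 ∧ 7 = 7

7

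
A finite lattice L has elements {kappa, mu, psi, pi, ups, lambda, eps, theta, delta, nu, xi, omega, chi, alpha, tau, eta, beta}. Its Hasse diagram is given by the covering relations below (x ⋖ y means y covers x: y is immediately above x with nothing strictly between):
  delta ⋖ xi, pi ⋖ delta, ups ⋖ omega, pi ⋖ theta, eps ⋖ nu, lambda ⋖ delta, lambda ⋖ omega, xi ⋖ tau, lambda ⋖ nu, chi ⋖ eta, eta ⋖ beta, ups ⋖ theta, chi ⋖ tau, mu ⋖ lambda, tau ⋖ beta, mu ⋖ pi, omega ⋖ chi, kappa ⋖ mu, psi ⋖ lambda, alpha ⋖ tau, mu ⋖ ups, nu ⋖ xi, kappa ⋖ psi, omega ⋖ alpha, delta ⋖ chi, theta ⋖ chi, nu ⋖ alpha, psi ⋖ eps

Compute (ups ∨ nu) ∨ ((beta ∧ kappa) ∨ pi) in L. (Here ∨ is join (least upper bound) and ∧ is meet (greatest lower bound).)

tau

ups ∨ nu = alpha
beta ∧ kappa = kappa
kappa ∨ pi = pi
alpha ∨ pi = tau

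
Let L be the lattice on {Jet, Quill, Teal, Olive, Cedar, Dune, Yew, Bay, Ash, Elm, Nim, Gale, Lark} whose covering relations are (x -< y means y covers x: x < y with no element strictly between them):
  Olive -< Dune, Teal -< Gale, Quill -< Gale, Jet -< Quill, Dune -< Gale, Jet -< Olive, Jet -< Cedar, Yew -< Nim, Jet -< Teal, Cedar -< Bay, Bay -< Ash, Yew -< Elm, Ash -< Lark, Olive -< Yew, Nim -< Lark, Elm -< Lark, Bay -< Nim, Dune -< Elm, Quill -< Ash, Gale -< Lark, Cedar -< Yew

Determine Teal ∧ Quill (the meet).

Jet

Common lower bounds of {Teal, Quill}: Jet.
The greatest among these is Jet.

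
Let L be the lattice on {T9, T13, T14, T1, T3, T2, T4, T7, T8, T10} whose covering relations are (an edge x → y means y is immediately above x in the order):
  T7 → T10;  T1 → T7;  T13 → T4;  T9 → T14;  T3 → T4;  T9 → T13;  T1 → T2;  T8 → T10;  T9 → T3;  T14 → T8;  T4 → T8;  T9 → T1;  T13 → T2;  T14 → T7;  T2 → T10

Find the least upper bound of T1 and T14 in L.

T7

Common upper bounds of {T1, T14}: T10, T7.
The least among these is T7.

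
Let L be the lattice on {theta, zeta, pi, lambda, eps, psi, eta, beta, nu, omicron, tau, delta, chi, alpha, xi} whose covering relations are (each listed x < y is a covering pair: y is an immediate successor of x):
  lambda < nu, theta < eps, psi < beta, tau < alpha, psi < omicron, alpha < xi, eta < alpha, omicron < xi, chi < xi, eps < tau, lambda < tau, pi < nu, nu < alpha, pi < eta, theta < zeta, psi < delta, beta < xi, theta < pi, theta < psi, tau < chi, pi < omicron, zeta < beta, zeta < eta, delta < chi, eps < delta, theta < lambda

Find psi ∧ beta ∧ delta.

psi

Common lower bounds of {psi, beta, delta}: psi, theta.
The greatest among these is psi.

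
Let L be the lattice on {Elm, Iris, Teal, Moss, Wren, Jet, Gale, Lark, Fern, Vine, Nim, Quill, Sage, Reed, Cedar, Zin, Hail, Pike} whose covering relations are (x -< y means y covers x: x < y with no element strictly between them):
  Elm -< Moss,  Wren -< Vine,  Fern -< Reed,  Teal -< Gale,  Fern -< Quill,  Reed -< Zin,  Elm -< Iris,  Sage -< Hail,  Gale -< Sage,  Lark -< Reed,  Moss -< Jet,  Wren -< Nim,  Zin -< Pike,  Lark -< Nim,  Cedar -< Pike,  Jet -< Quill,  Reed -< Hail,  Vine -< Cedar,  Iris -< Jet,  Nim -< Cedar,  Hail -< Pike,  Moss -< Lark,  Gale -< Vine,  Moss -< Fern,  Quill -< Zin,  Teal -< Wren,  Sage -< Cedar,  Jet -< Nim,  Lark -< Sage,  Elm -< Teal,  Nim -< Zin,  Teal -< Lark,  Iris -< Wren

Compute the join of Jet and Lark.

Nim

Common upper bounds of {Jet, Lark}: Cedar, Nim, Pike, Zin.
The least among these is Nim.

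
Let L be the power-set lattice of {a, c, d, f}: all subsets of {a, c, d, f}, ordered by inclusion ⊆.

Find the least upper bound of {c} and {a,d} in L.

Under ⊆, join is union: {c} ∪ {a,d} = {a,c,d}.

{a,c,d}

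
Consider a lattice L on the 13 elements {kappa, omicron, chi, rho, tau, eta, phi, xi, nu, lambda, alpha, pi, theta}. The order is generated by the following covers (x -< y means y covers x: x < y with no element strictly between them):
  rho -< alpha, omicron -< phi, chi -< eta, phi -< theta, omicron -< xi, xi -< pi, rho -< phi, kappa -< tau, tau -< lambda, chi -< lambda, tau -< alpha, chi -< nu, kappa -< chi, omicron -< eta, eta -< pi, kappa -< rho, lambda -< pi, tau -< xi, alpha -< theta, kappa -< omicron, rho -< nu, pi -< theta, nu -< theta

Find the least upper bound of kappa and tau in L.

Common upper bounds of {kappa, tau}: alpha, lambda, pi, tau, theta, xi.
The least among these is tau.

tau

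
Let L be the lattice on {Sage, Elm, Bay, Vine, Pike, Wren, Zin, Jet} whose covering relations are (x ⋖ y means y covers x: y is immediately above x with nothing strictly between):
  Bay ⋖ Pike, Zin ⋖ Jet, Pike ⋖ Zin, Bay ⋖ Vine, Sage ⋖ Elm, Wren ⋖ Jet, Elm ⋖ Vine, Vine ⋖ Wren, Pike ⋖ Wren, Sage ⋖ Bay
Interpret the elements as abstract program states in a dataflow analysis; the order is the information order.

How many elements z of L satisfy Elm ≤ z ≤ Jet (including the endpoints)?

The interval [Elm, Jet] = {Elm, Jet, Vine, Wren}, which has 4 elements.

4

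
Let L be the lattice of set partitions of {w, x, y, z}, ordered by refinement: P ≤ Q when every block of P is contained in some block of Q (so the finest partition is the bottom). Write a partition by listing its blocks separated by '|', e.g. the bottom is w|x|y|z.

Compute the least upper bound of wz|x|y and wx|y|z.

Common upper bounds of {wz|x|y, wx|y|z}: wxyz, wxz|y.
The least among these is wxz|y.

wxz|y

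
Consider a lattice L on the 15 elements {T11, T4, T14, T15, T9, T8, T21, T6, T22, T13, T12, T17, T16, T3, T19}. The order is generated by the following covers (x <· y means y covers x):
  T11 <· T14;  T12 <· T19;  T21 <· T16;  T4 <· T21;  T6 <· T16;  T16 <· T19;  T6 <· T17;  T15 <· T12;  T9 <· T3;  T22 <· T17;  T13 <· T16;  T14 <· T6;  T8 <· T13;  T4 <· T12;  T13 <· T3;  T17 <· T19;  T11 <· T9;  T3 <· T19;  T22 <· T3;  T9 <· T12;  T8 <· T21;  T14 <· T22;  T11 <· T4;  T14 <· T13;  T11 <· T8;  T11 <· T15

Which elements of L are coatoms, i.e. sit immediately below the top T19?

The coatoms are exactly the elements covered by T19: T12, T16, T17, T3.

T12, T16, T17, T3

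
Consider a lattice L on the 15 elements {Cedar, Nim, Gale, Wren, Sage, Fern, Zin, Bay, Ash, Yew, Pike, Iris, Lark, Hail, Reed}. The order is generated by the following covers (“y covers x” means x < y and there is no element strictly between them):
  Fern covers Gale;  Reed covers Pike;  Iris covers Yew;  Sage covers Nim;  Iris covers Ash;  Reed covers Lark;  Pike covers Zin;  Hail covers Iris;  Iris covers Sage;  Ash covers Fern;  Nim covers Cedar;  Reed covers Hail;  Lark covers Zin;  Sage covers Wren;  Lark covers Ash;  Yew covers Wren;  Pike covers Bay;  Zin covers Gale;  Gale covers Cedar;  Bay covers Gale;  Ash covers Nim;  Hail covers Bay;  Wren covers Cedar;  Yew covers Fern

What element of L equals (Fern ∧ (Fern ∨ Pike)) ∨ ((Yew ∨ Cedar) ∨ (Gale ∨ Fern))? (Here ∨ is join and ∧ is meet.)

Yew

Fern ∨ Pike = Reed
Fern ∧ Reed = Fern
Yew ∨ Cedar = Yew
Gale ∨ Fern = Fern
Yew ∨ Fern = Yew
Fern ∨ Yew = Yew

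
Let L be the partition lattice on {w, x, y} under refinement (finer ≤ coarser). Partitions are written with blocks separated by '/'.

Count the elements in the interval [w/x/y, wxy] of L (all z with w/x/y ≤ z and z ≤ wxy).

5

The interval [w/x/y, wxy] = {w/x/y, w/xy, wx/y, wxy, wy/x}, which has 5 elements.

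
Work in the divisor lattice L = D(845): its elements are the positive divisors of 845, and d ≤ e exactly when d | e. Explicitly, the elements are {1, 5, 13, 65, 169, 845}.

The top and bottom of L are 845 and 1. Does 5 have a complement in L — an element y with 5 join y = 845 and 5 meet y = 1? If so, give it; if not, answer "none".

169

Need y with 5 ∨ y = 845 and 5 ∧ y = 1.
Checking each element gives: 169.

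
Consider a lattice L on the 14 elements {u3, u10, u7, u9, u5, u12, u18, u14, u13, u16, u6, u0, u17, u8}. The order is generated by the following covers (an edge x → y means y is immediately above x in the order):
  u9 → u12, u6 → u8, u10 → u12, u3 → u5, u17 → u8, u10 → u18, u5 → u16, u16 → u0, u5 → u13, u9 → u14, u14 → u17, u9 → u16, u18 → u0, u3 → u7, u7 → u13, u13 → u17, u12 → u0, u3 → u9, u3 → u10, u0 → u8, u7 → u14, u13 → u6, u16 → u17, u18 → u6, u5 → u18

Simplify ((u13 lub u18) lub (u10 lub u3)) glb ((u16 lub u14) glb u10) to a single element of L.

u3

u13 ∨ u18 = u6
u10 ∨ u3 = u10
u6 ∨ u10 = u6
u16 ∨ u14 = u17
u17 ∧ u10 = u3
u6 ∧ u3 = u3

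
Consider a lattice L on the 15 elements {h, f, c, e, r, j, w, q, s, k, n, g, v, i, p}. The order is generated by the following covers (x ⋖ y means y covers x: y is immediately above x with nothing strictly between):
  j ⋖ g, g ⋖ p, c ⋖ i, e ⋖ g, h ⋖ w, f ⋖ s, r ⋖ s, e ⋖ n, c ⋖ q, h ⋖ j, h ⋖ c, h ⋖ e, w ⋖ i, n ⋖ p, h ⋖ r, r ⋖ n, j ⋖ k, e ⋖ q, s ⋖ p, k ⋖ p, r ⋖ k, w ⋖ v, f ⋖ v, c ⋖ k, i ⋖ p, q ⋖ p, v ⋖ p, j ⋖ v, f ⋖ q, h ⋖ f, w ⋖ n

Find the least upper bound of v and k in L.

p

Common upper bounds of {v, k}: p.
The least among these is p.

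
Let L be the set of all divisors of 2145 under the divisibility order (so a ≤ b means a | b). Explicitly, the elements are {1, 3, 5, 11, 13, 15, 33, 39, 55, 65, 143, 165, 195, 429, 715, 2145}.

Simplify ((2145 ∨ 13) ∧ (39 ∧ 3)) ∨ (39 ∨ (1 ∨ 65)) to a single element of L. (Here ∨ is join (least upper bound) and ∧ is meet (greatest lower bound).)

195

2145 ∨ 13 = 2145
39 ∧ 3 = 3
2145 ∧ 3 = 3
1 ∨ 65 = 65
39 ∨ 65 = 195
3 ∨ 195 = 195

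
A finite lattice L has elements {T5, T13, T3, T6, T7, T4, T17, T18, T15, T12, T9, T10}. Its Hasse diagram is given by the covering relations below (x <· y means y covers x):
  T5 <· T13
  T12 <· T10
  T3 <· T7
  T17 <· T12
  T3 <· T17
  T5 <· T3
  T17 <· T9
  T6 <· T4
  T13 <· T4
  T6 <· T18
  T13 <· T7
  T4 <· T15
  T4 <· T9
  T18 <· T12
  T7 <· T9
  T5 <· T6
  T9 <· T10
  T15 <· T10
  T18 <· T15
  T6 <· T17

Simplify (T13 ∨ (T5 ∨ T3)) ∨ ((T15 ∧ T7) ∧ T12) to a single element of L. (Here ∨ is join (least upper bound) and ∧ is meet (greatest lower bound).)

T7

T5 ∨ T3 = T3
T13 ∨ T3 = T7
T15 ∧ T7 = T13
T13 ∧ T12 = T5
T7 ∨ T5 = T7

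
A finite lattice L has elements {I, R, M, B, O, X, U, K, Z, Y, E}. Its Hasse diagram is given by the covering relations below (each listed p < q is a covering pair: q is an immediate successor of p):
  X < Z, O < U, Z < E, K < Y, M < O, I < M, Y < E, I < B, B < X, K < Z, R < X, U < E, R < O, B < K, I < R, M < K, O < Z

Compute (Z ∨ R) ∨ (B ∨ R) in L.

Z ∨ R = Z
B ∨ R = X
Z ∨ X = Z

Z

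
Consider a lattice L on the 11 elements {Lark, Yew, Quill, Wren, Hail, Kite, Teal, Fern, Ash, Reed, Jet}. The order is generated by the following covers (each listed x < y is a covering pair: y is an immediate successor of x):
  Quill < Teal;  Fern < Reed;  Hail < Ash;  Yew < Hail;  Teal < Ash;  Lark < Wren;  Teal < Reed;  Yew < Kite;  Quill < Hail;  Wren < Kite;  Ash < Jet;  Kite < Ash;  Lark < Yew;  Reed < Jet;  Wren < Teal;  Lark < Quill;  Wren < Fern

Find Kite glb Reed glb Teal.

Common lower bounds of {Kite, Reed, Teal}: Lark, Wren.
The greatest among these is Wren.

Wren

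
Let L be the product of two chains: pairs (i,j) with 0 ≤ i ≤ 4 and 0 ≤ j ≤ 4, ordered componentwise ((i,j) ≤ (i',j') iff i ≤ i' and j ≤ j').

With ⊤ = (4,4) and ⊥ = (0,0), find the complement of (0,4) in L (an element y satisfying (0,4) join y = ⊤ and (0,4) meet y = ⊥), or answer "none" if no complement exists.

Need y with (0,4) ∨ y = (4,4) and (0,4) ∧ y = (0,0).
Checking each element gives: (4,0).

(4,0)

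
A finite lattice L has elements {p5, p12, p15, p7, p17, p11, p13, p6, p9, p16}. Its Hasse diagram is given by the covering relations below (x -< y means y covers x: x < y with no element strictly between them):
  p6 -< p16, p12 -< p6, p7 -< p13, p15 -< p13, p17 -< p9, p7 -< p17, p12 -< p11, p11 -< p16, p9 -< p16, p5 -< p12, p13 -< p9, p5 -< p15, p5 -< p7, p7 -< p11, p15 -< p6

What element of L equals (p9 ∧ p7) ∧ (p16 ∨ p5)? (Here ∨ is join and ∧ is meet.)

p7

p9 ∧ p7 = p7
p16 ∨ p5 = p16
p7 ∧ p16 = p7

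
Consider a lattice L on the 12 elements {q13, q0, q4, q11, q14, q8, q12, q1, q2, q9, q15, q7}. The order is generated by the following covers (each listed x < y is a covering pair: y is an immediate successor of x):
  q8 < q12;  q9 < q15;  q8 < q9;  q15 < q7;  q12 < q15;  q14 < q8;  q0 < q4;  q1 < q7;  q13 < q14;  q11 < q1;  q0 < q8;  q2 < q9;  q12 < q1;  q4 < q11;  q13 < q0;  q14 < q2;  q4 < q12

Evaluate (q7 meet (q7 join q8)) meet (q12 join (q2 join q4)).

q7 ∨ q8 = q7
q7 ∧ q7 = q7
q2 ∨ q4 = q15
q12 ∨ q15 = q15
q7 ∧ q15 = q15

q15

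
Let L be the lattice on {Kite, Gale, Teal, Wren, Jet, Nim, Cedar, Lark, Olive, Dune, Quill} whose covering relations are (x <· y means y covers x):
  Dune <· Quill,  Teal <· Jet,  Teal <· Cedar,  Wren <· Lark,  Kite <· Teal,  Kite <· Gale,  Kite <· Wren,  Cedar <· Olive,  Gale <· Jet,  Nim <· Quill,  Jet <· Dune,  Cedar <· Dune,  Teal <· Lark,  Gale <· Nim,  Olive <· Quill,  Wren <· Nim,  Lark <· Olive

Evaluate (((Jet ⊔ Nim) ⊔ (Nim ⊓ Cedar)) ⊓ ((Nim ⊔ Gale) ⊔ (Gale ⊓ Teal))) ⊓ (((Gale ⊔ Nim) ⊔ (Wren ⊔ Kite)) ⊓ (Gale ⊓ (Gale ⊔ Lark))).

Gale

Jet ∨ Nim = Quill
Nim ∧ Cedar = Kite
Quill ∨ Kite = Quill
Nim ∨ Gale = Nim
Gale ∧ Teal = Kite
Nim ∨ Kite = Nim
Quill ∧ Nim = Nim
Gale ∨ Nim = Nim
Wren ∨ Kite = Wren
Nim ∨ Wren = Nim
Gale ∨ Lark = Quill
Gale ∧ Quill = Gale
Nim ∧ Gale = Gale
Nim ∧ Gale = Gale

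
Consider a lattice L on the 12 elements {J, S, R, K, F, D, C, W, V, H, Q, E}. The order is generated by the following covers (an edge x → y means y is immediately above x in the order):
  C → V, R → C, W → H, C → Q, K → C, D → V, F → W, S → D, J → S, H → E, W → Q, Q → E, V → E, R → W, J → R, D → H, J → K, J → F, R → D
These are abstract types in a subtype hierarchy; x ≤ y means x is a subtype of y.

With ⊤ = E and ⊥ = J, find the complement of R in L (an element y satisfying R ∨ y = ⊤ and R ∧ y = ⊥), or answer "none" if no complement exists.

none

For every candidate y, either R ∨ y ≠ E or R ∧ y ≠ J; no complement exists.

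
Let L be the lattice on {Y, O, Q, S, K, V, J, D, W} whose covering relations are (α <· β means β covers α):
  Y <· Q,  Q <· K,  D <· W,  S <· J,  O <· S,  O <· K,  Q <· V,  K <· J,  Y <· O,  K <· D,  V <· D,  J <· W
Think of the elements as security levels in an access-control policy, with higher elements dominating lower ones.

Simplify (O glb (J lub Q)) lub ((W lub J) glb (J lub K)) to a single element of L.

J

J ∨ Q = J
O ∧ J = O
W ∨ J = W
J ∨ K = J
W ∧ J = J
O ∨ J = J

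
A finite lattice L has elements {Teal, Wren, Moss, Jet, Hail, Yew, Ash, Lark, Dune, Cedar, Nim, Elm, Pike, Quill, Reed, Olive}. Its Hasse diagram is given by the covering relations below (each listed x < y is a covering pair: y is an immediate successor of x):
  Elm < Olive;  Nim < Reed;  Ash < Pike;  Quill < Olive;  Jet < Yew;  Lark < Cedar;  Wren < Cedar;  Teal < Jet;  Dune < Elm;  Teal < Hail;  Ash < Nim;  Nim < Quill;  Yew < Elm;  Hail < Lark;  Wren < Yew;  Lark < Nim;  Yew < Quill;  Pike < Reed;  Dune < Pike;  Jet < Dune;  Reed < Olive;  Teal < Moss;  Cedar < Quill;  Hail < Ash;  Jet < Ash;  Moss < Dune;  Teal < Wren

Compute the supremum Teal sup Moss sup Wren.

Elm

Common upper bounds of {Teal, Moss, Wren}: Elm, Olive.
The least among these is Elm.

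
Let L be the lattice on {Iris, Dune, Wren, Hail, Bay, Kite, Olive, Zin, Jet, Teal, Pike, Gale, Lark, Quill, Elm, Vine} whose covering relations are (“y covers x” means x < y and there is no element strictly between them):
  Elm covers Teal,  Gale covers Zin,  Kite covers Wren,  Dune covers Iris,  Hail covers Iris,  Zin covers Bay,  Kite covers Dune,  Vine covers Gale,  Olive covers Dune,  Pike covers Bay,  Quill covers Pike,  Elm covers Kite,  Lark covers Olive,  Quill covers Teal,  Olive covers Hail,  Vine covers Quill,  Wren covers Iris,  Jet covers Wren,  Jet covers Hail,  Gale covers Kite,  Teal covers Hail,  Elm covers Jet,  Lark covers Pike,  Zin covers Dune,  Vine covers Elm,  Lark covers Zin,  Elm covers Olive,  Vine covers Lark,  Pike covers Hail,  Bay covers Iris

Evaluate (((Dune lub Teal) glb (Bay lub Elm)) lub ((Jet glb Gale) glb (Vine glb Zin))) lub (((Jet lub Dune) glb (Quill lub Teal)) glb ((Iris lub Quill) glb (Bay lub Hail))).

Elm

Dune ∨ Teal = Elm
Bay ∨ Elm = Vine
Elm ∧ Vine = Elm
Jet ∧ Gale = Wren
Vine ∧ Zin = Zin
Wren ∧ Zin = Iris
Elm ∨ Iris = Elm
Jet ∨ Dune = Elm
Quill ∨ Teal = Quill
Elm ∧ Quill = Teal
Iris ∨ Quill = Quill
Bay ∨ Hail = Pike
Quill ∧ Pike = Pike
Teal ∧ Pike = Hail
Elm ∨ Hail = Elm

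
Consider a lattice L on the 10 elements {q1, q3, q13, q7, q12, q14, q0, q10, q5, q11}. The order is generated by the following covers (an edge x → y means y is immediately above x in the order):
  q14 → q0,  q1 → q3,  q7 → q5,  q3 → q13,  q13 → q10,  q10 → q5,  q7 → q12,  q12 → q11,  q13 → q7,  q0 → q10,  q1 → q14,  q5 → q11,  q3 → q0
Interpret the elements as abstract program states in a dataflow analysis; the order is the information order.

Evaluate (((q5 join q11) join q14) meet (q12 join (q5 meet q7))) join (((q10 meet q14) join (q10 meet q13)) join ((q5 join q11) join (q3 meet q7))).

q11

q5 ∨ q11 = q11
q11 ∨ q14 = q11
q5 ∧ q7 = q7
q12 ∨ q7 = q12
q11 ∧ q12 = q12
q10 ∧ q14 = q14
q10 ∧ q13 = q13
q14 ∨ q13 = q10
q5 ∨ q11 = q11
q3 ∧ q7 = q3
q11 ∨ q3 = q11
q10 ∨ q11 = q11
q12 ∨ q11 = q11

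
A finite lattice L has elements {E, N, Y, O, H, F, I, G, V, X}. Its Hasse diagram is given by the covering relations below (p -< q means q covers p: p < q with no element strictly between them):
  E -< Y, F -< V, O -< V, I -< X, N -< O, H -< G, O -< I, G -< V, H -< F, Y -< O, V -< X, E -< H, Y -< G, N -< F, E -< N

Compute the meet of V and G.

G

Common lower bounds of {V, G}: E, G, H, Y.
The greatest among these is G.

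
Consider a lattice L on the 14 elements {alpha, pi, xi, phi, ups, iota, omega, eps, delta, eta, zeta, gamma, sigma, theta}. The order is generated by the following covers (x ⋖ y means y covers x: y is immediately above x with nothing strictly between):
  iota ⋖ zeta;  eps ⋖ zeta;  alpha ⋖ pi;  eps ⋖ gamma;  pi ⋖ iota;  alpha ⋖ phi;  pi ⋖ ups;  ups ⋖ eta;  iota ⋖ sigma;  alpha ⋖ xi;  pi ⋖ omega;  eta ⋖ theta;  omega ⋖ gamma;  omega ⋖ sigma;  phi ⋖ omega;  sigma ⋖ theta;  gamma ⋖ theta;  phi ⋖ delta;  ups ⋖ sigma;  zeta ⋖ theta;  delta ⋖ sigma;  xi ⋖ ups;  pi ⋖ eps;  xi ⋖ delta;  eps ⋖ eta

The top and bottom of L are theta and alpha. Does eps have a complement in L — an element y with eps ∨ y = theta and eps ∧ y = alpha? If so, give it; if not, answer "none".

Need y with eps ∨ y = theta and eps ∧ y = alpha.
Checking each element gives: delta.

delta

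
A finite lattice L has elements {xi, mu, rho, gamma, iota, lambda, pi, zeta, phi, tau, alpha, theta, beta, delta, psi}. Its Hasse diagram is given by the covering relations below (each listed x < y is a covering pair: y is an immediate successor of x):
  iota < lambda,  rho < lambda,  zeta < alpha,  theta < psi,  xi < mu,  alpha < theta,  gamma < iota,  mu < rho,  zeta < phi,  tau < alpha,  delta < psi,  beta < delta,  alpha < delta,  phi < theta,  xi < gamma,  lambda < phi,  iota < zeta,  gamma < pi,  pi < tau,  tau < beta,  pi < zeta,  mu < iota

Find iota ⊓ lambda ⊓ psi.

iota

Common lower bounds of {iota, lambda, psi}: gamma, iota, mu, xi.
The greatest among these is iota.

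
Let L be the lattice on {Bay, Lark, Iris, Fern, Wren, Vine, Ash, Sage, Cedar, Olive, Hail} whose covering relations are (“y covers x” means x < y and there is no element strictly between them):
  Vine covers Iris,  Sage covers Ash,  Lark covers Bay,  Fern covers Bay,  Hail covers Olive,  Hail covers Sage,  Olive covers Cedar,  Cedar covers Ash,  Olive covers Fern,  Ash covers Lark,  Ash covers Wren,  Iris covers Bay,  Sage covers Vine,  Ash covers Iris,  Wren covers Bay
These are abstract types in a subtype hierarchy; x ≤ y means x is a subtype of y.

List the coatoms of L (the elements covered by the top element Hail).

Olive, Sage

The coatoms are exactly the elements covered by Hail: Olive, Sage.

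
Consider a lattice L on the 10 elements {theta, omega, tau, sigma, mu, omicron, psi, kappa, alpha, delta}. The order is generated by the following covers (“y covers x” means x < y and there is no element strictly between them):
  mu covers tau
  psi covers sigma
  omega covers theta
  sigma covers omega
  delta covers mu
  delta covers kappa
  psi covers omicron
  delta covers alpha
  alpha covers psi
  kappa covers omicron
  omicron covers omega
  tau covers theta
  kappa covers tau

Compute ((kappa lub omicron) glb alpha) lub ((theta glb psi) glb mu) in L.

kappa ∨ omicron = kappa
kappa ∧ alpha = omicron
theta ∧ psi = theta
theta ∧ mu = theta
omicron ∨ theta = omicron

omicron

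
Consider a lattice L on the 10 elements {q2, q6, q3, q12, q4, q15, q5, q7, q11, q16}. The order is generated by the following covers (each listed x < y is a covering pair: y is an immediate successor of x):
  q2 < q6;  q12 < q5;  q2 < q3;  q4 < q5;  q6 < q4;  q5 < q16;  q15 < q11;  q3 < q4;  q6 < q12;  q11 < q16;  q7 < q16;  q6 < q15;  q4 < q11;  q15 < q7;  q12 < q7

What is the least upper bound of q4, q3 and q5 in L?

q5

Common upper bounds of {q4, q3, q5}: q16, q5.
The least among these is q5.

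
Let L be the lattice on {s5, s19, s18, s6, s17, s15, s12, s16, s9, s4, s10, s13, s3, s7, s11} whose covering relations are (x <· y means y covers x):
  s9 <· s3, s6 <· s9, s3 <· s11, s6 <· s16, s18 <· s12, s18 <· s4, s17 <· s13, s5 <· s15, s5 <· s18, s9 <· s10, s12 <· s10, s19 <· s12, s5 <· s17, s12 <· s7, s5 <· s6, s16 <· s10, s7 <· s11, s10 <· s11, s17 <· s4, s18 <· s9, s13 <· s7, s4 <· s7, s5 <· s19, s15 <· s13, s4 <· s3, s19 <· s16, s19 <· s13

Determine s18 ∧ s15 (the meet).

Common lower bounds of {s18, s15}: s5.
The greatest among these is s5.

s5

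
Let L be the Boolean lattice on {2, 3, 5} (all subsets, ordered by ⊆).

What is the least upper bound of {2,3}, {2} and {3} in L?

Under ⊆, join is union: {2,3} ∪ {2} ∪ {3} = {2,3}.

{2,3}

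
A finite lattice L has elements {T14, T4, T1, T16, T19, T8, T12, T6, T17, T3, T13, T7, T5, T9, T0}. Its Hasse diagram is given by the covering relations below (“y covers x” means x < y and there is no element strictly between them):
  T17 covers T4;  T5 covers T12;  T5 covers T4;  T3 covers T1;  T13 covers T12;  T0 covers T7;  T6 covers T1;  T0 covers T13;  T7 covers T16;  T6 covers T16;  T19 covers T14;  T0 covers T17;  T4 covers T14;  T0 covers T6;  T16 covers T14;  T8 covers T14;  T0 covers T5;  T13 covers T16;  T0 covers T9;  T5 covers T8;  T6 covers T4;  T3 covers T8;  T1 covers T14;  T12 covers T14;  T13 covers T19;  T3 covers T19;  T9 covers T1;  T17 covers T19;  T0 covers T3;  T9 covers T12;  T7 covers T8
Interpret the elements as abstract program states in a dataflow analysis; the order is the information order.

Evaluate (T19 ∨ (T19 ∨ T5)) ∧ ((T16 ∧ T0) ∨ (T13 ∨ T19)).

T19 ∨ T5 = T0
T19 ∨ T0 = T0
T16 ∧ T0 = T16
T13 ∨ T19 = T13
T16 ∨ T13 = T13
T0 ∧ T13 = T13

T13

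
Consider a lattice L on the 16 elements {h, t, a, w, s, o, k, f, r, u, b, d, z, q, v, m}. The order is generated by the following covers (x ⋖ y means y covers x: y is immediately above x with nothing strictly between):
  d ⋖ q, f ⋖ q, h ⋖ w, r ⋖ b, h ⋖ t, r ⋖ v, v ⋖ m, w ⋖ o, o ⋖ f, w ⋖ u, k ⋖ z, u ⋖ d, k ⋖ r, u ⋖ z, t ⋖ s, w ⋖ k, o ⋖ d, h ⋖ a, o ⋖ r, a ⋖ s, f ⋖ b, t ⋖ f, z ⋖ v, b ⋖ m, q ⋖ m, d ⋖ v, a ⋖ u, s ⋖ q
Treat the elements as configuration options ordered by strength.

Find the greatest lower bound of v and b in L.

Common lower bounds of {v, b}: h, k, o, r, w.
The greatest among these is r.

r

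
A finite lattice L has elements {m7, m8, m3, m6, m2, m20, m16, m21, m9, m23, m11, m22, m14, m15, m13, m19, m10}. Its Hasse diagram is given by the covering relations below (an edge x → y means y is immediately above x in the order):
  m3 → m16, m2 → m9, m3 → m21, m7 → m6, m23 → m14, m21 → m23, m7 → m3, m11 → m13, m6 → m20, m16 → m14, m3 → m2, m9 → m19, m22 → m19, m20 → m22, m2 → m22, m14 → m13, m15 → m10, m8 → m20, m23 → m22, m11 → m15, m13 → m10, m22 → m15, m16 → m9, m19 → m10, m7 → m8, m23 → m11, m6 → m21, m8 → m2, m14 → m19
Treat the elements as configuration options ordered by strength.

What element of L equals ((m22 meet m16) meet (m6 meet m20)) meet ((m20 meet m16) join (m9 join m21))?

m22 ∧ m16 = m3
m6 ∧ m20 = m6
m3 ∧ m6 = m7
m20 ∧ m16 = m7
m9 ∨ m21 = m19
m7 ∨ m19 = m19
m7 ∧ m19 = m7

m7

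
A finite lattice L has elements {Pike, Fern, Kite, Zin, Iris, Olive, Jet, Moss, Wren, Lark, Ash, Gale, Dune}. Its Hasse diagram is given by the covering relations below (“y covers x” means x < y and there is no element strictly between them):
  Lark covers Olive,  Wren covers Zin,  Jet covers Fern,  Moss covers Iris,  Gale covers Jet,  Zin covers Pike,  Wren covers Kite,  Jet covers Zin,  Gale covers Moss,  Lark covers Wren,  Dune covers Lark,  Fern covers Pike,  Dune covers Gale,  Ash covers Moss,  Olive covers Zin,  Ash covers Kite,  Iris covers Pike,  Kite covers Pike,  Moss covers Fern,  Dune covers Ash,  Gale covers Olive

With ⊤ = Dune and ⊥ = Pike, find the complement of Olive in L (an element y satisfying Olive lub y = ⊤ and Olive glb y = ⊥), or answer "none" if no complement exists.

Ash

Need y with Olive ∨ y = Dune and Olive ∧ y = Pike.
Checking each element gives: Ash.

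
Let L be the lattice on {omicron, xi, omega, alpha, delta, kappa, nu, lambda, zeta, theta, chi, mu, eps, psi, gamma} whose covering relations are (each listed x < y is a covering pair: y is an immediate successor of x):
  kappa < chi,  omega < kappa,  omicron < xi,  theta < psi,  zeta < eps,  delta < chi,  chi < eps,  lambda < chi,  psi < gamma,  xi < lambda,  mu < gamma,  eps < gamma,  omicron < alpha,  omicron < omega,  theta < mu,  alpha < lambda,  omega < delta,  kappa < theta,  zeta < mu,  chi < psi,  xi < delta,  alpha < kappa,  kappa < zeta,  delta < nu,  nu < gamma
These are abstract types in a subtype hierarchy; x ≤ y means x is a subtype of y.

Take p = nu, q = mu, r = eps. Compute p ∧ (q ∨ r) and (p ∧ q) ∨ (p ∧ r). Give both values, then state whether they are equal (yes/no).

q ∨ r = gamma, so p ∧ (q ∨ r) = nu ∧ gamma = nu.
p ∧ q = omega and p ∧ r = delta, so (p ∧ q) ∨ (p ∧ r) = omega ∨ delta = delta.
Equal: no.

nu; delta; no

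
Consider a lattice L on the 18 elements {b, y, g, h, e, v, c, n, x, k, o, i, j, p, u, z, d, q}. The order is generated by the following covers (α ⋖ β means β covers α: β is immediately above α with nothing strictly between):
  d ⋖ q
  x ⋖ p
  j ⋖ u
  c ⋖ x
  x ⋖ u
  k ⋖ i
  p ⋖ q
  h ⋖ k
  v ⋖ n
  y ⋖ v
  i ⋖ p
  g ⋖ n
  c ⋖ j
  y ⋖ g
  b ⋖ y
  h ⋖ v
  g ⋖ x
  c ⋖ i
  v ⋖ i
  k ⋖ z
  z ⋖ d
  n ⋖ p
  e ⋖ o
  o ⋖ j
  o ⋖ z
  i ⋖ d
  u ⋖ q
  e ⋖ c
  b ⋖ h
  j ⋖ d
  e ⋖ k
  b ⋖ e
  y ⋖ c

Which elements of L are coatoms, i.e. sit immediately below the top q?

The coatoms are exactly the elements covered by q: d, p, u.

d, p, u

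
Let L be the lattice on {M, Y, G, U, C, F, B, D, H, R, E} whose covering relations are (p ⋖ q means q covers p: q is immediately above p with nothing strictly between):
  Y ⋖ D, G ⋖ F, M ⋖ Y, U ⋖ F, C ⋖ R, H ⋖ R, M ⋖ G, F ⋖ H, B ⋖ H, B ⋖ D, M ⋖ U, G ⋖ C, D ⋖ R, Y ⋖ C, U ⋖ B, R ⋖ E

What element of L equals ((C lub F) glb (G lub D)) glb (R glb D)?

C ∨ F = R
G ∨ D = R
R ∧ R = R
R ∧ D = D
R ∧ D = D

D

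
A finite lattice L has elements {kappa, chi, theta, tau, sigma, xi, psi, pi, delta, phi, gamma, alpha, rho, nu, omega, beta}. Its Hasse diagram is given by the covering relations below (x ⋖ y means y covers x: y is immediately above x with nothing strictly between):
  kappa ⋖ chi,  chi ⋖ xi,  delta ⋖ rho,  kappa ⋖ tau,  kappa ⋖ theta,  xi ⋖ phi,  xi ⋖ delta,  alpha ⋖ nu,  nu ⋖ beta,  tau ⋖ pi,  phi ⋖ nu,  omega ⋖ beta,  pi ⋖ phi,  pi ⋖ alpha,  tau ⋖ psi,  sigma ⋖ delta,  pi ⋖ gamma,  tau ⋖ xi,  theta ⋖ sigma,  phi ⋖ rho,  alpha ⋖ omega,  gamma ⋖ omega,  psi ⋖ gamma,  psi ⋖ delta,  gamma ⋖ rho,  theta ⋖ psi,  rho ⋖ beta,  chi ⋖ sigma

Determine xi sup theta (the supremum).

Common upper bounds of {xi, theta}: beta, delta, rho.
The least among these is delta.

delta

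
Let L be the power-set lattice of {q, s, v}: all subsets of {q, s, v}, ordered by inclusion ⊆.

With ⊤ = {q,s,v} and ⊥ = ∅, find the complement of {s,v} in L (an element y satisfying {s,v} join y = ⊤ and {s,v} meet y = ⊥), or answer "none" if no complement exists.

Need y with {s,v} ∨ y = {q,s,v} and {s,v} ∧ y = ∅.
Checking each element gives: {q}.

{q}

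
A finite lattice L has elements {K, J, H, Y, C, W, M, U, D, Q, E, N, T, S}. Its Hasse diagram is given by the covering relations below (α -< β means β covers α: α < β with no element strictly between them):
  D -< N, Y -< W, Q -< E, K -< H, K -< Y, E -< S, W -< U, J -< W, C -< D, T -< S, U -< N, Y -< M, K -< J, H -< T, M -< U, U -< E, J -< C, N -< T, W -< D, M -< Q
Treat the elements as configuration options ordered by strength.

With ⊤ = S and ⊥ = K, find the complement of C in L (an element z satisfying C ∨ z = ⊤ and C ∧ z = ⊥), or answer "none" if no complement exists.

Need z with C ∨ z = S and C ∧ z = K.
Checking each element gives: Q.

Q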